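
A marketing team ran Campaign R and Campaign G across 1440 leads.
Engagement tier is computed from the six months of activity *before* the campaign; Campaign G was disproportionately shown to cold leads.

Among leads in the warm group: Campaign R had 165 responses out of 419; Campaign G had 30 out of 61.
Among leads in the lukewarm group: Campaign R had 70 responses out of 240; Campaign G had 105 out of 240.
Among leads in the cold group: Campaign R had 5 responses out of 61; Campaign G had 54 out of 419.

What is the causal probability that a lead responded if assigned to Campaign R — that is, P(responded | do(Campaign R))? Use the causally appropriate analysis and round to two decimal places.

The imbalance in engagement tier arose from how leads were allocated, not from anything the campaign did; and engagement tier independently affects the outcome. The pooled gap is confounded — condition on engagement tier.
Standardising Campaign R to the population engagement tier mix: 0.333·165/419 + 0.333·70/240 + 0.333·5/61 = 0.256.

0.26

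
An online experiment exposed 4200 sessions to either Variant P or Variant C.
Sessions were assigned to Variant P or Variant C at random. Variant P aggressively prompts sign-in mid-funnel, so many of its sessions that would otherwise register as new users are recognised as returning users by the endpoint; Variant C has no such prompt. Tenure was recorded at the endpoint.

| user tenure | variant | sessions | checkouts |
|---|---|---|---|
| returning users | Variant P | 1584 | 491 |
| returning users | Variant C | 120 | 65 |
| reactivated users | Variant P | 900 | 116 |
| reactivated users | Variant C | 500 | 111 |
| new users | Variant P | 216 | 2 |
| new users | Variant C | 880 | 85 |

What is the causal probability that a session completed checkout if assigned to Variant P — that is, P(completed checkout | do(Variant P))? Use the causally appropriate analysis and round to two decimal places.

0.23

User tenure is recorded after the variant and is itself shifted by it — it sits on the causal path from variant to outcome. Conditioning on a mediator would strip out part of the effect we want; the pooled comparison gives the total causal effect.
So P(outcome | do(Variant P)) is just the pooled rate for Variant P: 609/2700 = 0.226.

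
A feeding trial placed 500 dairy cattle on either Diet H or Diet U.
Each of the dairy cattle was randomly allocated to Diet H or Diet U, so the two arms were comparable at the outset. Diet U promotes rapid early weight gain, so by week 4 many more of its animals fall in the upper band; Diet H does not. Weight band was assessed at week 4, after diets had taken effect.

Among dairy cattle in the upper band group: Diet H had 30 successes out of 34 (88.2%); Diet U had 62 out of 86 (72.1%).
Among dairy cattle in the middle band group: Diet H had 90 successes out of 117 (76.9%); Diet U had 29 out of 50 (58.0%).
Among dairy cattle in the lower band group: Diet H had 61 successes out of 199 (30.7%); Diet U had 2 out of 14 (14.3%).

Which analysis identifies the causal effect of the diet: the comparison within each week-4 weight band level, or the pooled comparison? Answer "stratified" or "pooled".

Diet H is higher inside every week-4 weight band stratum but Diet U is higher in aggregate. Whether to stratify depends on how week-4 weight band relates to the diet.
Week-4 weight band is downstream of the diet. One should not condition on a consequence of treatment, so the overall rates are the right comparison.
Pooled: Diet H 51.7% vs Diet U 62.0%; Diet U is higher overall.

pooled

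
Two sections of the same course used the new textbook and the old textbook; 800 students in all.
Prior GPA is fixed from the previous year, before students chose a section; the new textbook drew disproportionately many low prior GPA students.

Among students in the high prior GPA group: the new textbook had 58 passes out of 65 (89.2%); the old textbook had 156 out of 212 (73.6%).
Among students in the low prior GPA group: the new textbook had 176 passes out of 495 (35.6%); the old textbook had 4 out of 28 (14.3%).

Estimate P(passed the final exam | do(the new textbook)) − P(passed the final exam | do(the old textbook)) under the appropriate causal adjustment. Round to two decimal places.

The imbalance in prior GPA band arose from how students were allocated, not from anything the teaching method did; and prior GPA band independently affects the outcome. The pooled gap is confounded — condition on prior GPA band.
Adjusting over the population distribution of prior GPA band: 0.346·(0.892−0.736) + 0.654·(0.356−0.143) = +0.193.

+0.19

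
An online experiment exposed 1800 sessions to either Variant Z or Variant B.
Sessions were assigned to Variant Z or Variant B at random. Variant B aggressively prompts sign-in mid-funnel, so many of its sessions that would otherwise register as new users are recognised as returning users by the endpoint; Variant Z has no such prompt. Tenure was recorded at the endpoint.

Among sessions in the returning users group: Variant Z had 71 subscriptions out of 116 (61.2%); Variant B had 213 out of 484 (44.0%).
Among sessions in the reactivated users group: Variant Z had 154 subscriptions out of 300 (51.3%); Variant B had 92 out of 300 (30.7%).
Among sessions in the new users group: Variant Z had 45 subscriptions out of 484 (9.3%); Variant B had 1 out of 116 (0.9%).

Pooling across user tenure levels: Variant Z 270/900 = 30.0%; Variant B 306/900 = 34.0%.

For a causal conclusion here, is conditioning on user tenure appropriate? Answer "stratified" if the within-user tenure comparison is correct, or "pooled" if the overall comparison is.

pooled

The stratified and pooled comparisons disagree (Variant Z wins within each user tenure; Variant B wins overall), so the answer turns on the causal role of user tenure.
User tenure here is a post-treatment variable shaped by the variant; conditioning on it would introduce bias rather than remove it. The overall comparison is the causal one.
Pooled: Variant Z 30.0% vs Variant B 34.0%; Variant B is higher overall.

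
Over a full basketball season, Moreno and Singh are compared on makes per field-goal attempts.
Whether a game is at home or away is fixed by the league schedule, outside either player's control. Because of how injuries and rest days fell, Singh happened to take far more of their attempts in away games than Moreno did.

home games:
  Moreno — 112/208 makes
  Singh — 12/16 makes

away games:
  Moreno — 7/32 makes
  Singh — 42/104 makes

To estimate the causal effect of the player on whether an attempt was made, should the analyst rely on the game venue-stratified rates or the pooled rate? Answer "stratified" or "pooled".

Nothing the player does changes game venue; the imbalance is an allocation artefact. With game venue also predicting the outcome, the pooled figure is confounded, and the within-stratum comparison is the causal one.
Within each level — home games: 53.8% vs 75.0%; away games: 21.9% vs 40.4% — Singh is higher every time.

stratified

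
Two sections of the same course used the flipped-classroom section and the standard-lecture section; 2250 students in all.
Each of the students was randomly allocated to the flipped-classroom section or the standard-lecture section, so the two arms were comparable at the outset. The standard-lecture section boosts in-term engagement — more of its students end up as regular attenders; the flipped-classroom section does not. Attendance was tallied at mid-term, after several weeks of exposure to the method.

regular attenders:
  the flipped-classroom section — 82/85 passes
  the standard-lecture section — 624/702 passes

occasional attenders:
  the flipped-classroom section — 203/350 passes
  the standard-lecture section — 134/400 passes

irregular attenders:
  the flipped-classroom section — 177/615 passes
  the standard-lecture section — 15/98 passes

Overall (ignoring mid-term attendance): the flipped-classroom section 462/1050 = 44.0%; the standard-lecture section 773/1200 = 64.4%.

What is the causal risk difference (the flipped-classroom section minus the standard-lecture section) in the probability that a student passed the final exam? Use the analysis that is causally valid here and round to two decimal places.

The mid-term attendance-specific comparison favours the flipped-classroom section throughout, but the pooled figures favour the standard-lecture section. The question is whether to condition on mid-term attendance.
The distribution of mid-term attendance is itself part of what the teaching method does — it is an intermediate outcome. Holding it fixed would remove that part of the effect; the total effect is the pooled difference.
The causal difference is the pooled difference: 0.440 − 0.644 = -0.204.

-0.20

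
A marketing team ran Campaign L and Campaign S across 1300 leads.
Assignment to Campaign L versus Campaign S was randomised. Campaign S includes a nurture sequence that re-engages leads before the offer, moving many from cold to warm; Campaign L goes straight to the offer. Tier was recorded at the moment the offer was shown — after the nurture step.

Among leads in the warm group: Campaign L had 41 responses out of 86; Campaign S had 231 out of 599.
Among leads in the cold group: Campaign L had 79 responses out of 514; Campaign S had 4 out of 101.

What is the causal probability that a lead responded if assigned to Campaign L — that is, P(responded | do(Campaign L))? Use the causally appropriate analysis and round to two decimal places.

0.20

Campaign L is higher inside every engagement tier stratum but Campaign S is higher in aggregate. Whether to stratify depends on how engagement tier relates to the campaign.
The distribution of engagement tier is itself part of what the campaign does — it is an intermediate outcome. Holding it fixed would remove that part of the effect; the total effect is the pooled difference.
So P(outcome | do(Campaign L)) is just the pooled rate for Campaign L: 120/600 = 0.200.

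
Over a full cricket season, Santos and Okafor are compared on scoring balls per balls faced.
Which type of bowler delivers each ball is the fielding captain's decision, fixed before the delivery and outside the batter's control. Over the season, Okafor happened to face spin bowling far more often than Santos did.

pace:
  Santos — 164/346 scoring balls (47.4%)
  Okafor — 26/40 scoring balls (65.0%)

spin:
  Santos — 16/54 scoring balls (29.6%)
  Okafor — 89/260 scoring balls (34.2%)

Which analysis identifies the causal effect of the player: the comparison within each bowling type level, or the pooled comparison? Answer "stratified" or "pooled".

stratified

Bowling type differs across players for reasons unrelated to any effect of the player itself, and it separately predicts the outcome — a classic confounder. We must compare within bowling type levels.
Within each level — pace: 47.4% vs 65.0%; spin: 29.6% vs 34.2% — Okafor is higher every time.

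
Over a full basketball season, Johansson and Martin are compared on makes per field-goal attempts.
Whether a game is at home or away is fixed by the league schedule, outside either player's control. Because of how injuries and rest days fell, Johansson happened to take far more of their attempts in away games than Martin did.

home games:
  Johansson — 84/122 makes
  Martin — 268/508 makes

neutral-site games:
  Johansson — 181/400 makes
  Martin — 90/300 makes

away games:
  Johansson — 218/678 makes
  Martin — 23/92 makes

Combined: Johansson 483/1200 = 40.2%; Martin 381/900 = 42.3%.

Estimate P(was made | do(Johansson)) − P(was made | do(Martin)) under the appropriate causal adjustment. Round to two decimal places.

Game venue differs across players for reasons unrelated to any effect of the player itself, and it separately predicts the outcome — a classic confounder. We must compare within game venue levels.
Adjusting over the population distribution of game venue: 0.300·(0.689−0.528) + 0.333·(0.453−0.300) + 0.367·(0.322−0.250) = +0.125.

+0.13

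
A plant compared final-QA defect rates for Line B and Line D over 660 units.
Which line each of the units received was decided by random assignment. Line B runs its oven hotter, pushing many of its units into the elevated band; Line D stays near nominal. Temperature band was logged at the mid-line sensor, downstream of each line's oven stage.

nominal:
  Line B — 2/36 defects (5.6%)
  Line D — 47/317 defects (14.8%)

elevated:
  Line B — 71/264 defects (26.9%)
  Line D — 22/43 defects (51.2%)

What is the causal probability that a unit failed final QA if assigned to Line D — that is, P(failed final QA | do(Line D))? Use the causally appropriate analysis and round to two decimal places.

The in-process temperature band-specific comparison favours Line B throughout, but the pooled figures favour Line D. The question is whether to condition on in-process temperature band.
Because the line influences in-process temperature band, in-process temperature band is a post-treatment mediator, not a confounder. Stratifying on it would bias the estimate; the causal effect is the crude pooled difference.
So P(outcome | do(Line D)) is just the pooled rate for Line D: 69/360 = 0.192.

0.19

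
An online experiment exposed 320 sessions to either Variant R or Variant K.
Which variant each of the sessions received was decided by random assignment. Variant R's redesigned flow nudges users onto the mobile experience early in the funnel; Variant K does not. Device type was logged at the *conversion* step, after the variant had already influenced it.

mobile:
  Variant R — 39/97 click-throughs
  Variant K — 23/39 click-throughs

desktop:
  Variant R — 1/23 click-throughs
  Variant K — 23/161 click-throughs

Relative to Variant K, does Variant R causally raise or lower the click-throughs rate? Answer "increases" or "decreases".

The distribution of device type is itself part of what the variant does — it is an intermediate outcome. Holding it fixed would remove that part of the effect; the total effect is the pooled difference.
Pooled: Variant R 33.3% vs Variant K 23.0%; Variant R is higher overall.

increases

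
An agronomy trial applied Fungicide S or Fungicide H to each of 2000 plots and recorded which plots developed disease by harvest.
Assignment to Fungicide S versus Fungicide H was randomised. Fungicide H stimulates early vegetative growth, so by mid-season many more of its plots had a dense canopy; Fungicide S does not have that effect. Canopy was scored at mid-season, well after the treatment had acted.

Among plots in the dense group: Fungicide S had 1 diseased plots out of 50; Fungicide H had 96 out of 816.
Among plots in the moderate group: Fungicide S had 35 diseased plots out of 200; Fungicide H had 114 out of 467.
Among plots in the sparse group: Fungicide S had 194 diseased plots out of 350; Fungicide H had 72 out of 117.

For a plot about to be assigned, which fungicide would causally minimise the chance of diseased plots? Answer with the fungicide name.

Within every mid-season canopy level Fungicide S has the lower rate, yet pooled Fungicide H does — Simpson's reversal.
Mid-season canopy is downstream of the fungicide. One should not condition on a consequence of treatment, so the overall rates are the right comparison.
Pooled: Fungicide S 38.3% vs Fungicide H 20.1%; Fungicide H is lower overall.

Fungicide H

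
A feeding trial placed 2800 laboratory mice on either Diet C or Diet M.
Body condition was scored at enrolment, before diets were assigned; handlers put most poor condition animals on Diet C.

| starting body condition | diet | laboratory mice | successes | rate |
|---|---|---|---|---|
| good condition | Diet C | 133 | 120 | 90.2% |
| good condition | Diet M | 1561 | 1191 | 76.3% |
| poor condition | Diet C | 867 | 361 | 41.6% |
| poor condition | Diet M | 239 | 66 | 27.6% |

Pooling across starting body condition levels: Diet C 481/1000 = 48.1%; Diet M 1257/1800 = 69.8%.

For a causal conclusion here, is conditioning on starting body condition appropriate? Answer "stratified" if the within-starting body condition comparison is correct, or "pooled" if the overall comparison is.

Nothing the diet does changes starting body condition; the imbalance is an allocation artefact. With starting body condition also predicting the outcome, the pooled figure is confounded, and the within-stratum comparison is the causal one.
Within each level — good condition: 90.2% vs 76.3%; poor condition: 41.6% vs 27.6% — Diet C is higher every time.

stratified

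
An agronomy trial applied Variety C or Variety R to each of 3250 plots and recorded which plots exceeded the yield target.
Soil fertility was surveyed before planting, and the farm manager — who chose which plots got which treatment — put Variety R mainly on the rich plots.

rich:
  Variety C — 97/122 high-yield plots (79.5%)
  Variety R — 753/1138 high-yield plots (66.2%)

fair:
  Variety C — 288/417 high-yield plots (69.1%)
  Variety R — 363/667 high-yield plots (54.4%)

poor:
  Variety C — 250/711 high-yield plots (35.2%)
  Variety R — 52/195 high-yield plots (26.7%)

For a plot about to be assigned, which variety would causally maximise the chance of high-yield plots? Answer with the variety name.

Variety C

The soil fertility-specific comparison favours Variety C throughout, but the pooled figures favour Variety R. The question is whether to condition on soil fertility.
Here soil fertility is a common cause — it drives both which variety a case falls under and the outcome. The crude comparison mixes populations; the stratum-specific rates are the causally relevant ones.
Within each level — rich: 79.5% vs 66.2%; fair: 69.1% vs 54.4%; poor: 35.2% vs 26.7% — Variety C is higher every time.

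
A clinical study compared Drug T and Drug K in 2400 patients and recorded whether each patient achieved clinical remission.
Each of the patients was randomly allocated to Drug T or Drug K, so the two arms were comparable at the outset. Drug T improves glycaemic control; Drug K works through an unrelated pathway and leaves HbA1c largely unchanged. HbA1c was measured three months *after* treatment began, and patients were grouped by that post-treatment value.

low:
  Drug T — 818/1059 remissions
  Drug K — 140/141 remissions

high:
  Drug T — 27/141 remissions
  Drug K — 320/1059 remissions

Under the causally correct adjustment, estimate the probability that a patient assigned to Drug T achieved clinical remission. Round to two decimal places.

Because the drug influences HbA1c, HbA1c is a post-treatment mediator, not a confounder. Stratifying on it would bias the estimate; the causal effect is the crude pooled difference.
So P(outcome | do(Drug T)) is just the pooled rate for Drug T: 845/1200 = 0.704.

0.70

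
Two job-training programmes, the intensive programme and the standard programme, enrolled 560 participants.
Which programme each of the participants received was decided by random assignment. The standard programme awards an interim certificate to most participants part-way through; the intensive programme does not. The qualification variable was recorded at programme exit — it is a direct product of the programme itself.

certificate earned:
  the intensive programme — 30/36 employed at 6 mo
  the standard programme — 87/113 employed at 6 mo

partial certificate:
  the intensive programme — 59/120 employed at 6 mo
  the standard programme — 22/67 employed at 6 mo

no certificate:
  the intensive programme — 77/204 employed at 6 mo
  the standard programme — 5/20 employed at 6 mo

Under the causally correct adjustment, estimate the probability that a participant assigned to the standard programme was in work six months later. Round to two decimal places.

0.57

The distribution of qualification attained during the programme is itself part of what the programme does — it is an intermediate outcome. Holding it fixed would remove that part of the effect; the total effect is the pooled difference.
So P(outcome | do(the standard programme)) is just the pooled rate for the standard programme: 114/200 = 0.570.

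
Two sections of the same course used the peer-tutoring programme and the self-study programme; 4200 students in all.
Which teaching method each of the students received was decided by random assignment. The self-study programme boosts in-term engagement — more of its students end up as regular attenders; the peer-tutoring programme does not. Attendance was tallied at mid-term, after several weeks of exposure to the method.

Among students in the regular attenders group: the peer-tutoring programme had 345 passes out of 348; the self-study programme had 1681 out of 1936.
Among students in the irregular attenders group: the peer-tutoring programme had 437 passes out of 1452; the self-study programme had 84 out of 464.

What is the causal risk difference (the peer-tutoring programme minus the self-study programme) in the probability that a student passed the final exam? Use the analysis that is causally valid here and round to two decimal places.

-0.30

Mid-term attendance here is a post-treatment variable shaped by the teaching method; conditioning on it would introduce bias rather than remove it. The overall comparison is the causal one.
The causal difference is the pooled difference: 0.434 − 0.735 = -0.301.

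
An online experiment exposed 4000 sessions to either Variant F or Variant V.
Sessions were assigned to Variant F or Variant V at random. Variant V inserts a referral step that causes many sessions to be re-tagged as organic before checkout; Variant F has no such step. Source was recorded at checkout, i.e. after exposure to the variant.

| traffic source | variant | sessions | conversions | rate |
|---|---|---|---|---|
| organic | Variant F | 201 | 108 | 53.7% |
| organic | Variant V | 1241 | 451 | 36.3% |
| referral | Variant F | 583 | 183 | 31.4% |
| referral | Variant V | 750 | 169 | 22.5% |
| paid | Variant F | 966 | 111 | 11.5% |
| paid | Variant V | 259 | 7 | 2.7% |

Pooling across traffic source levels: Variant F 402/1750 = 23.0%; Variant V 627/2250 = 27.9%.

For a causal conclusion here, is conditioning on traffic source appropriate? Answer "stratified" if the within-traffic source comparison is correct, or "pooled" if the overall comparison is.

Within every traffic source level Variant F has the higher rate, yet pooled Variant V does — Simpson's reversal.
The distribution of traffic source is itself part of what the variant does — it is an intermediate outcome. Holding it fixed would remove that part of the effect; the total effect is the pooled difference.
Pooled: Variant F 23.0% vs Variant V 27.9%; Variant V is higher overall.

pooled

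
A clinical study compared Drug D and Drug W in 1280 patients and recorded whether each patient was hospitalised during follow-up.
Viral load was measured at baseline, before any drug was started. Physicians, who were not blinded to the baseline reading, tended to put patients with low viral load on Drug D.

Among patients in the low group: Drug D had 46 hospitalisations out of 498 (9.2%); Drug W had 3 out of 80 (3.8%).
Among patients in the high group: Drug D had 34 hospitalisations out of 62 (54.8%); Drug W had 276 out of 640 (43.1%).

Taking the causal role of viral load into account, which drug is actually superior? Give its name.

The viral load-specific comparison favours Drug W throughout, but the pooled figures favour Drug D. The question is whether to condition on viral load.
The imbalance in viral load arose from how patients were allocated, not from anything the drug did; and viral load independently affects the outcome. The pooled gap is confounded — condition on viral load.
Within each level — low: 9.2% vs 3.8%; high: 54.8% vs 43.1% — Drug W is lower every time.

Drug W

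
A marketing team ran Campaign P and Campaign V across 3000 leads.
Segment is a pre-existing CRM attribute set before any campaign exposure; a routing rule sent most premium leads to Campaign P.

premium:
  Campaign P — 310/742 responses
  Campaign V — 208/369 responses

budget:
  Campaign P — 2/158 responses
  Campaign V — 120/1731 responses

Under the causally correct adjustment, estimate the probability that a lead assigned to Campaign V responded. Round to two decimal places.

0.25

Here customer segment is a common cause — it drives both which campaign a case falls under and the outcome. The crude comparison mixes populations; the stratum-specific rates are the causally relevant ones.
Standardising Campaign V to the population customer segment mix: 0.370·208/369 + 0.630·120/1731 = 0.252.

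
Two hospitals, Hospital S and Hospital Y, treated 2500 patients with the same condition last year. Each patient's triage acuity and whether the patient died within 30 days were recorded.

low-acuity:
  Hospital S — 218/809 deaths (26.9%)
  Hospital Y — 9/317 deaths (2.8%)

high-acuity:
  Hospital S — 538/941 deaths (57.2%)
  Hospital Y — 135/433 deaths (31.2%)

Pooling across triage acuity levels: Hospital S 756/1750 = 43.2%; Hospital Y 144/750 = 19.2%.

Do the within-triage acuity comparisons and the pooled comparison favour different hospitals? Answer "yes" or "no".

no

Within each triage acuity level (low-acuity 26.9% vs 2.8%; high-acuity 57.2% vs 31.2%), Hospital Y has the lower rate every time. Pooled: 43.2% vs 19.2% — Hospital Y has the lower rate overall. They agree.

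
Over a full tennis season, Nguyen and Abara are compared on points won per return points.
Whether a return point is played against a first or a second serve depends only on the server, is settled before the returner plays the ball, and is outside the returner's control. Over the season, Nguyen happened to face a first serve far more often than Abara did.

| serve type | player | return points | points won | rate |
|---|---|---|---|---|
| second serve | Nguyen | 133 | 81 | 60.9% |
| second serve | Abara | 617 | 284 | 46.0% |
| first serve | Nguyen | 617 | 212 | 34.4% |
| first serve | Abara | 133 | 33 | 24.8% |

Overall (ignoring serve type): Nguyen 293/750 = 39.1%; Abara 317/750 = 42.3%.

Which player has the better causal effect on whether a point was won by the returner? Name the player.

Nguyen

Within every serve type level Nguyen has the higher rate, yet pooled Abara does — Simpson's reversal.
Since serve type is a pre-existing factor (not a product of the player) and it affects the outcome on its own, it is a confounder. The stratified rates, not the pooled rate, identify the causal effect.
Within each level — second serve: 60.9% vs 46.0%; first serve: 34.4% vs 24.8% — Nguyen is higher every time.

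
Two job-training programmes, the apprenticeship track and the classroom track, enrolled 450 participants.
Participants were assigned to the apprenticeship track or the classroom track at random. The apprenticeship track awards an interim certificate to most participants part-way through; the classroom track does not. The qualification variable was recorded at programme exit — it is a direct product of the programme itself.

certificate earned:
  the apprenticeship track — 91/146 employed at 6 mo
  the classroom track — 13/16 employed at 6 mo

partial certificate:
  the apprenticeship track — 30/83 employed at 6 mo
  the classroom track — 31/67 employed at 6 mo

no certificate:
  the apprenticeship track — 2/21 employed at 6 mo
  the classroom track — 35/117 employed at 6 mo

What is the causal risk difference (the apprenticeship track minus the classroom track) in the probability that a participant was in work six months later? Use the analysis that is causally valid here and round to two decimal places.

+0.10

Qualification attained during the programme lies on the pathway programme → qualification attained during the programme → outcome, so adjusting for it blocks the indirect effect. For the total causal effect of programme, use the unadjusted pooled rates.
The causal difference is the pooled difference: 0.492 − 0.395 = +0.097.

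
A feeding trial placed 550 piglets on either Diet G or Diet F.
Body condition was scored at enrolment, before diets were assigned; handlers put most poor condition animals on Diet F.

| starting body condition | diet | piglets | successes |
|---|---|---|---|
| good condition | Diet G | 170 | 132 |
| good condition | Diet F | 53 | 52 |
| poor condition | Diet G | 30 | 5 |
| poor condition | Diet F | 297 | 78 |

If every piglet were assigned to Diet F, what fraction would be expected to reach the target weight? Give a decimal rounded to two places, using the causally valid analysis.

The starting body condition-specific comparison favours Diet F throughout, but the pooled figures favour Diet G. The question is whether to condition on starting body condition.
The imbalance in starting body condition arose from how piglets were allocated, not from anything the diet did; and starting body condition independently affects the outcome. The pooled gap is confounded — condition on starting body condition.
Standardising Diet F to the population starting body condition mix: 0.405·52/53 + 0.595·78/297 = 0.554.

0.55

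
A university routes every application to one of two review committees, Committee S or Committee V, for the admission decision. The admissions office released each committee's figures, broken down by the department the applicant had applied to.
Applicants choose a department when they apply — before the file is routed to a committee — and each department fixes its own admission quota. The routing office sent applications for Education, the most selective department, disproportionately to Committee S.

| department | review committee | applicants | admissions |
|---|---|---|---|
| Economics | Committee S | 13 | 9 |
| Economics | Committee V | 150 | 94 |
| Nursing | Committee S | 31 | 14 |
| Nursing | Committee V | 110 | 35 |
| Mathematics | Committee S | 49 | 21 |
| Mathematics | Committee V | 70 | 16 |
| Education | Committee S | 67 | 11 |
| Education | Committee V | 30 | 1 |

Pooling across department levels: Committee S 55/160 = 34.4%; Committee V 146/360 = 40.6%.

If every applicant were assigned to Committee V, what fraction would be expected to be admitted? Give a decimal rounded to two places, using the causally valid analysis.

Committee S is higher inside every department stratum but Committee V is higher in aggregate. Whether to stratify depends on how department relates to the review committee.
Department is set before the review committee has any effect — it is not caused by the review committee — and it independently drives the outcome. That makes it a confounder, so the causal comparison is within department levels.
Standardising Committee V to the population department mix: 0.313·94/150 + 0.271·35/110 + 0.229·16/70 + 0.187·1/30 = 0.341.

0.34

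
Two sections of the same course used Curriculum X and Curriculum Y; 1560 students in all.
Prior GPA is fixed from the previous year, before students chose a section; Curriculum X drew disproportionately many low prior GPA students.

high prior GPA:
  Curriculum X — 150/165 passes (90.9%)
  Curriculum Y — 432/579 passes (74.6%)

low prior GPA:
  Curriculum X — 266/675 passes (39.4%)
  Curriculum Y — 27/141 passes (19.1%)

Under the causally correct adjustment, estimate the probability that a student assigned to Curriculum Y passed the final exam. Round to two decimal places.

The imbalance in prior GPA band arose from how students were allocated, not from anything the teaching method did; and prior GPA band independently affects the outcome. The pooled gap is confounded — condition on prior GPA band.
Standardising Curriculum Y to the population prior GPA band mix: 0.477·432/579 + 0.523·27/141 = 0.456.

0.46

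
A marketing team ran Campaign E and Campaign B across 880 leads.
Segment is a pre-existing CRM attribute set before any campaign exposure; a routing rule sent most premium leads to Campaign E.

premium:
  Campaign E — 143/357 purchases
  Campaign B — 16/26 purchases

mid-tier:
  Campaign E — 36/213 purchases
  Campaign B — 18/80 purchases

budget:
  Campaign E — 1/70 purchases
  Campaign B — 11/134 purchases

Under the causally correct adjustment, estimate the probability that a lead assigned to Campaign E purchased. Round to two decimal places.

0.23

The stratified and pooled comparisons disagree (Campaign B wins within each customer segment; Campaign E wins overall), so the answer turns on the causal role of customer segment.
Customer segment is set before the campaign has any effect — it is not caused by the campaign — and it independently drives the outcome. That makes it a confounder, so the causal comparison is within customer segment levels.
Standardising Campaign E to the population customer segment mix: 0.435·143/357 + 0.333·36/213 + 0.232·1/70 = 0.234.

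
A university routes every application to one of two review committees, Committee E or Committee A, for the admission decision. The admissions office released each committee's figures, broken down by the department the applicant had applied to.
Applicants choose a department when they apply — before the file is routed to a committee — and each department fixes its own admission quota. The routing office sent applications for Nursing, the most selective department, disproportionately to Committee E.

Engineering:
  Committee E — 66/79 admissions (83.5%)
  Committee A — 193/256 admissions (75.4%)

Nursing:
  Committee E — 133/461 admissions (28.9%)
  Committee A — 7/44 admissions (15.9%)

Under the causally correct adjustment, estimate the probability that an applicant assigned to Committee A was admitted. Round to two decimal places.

Since department is a pre-existing factor (not a product of the review committee) and it affects the outcome on its own, it is a confounder. The stratified rates, not the pooled rate, identify the causal effect.
Standardising Committee A to the population department mix: 0.399·193/256 + 0.601·7/44 = 0.396.

0.40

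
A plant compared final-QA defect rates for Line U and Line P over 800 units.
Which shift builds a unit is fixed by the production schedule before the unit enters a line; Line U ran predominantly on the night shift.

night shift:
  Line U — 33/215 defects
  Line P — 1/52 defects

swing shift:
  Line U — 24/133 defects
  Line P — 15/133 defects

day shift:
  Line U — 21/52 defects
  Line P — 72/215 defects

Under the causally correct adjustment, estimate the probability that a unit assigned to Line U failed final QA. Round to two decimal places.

Here shift is a common cause — it drives both which line a case falls under and the outcome. The crude comparison mixes populations; the stratum-specific rates are the causally relevant ones.
Standardising Line U to the population shift mix: 0.334·33/215 + 0.333·24/133 + 0.334·21/52 = 0.246.

0.25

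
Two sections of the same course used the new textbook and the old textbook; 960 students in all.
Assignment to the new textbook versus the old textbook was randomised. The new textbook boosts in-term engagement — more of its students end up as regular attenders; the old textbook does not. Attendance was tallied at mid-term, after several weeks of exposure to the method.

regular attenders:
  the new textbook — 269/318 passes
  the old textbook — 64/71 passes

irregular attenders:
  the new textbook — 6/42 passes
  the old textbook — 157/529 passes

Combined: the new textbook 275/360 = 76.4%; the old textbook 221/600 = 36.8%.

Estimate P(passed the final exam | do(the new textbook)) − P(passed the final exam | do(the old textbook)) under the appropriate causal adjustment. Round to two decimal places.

the old textbook is higher inside every mid-term attendance stratum but the new textbook is higher in aggregate. Whether to stratify depends on how mid-term attendance relates to the teaching method.
Stratifying would compare teaching methods among students the teaching methods themselves sorted into mid-term attendance groups — a form of selection on an intermediate. The unconditioned pooled rates give the total causal effect.
The causal difference is the pooled difference: 0.764 − 0.368 = +0.396.

+0.40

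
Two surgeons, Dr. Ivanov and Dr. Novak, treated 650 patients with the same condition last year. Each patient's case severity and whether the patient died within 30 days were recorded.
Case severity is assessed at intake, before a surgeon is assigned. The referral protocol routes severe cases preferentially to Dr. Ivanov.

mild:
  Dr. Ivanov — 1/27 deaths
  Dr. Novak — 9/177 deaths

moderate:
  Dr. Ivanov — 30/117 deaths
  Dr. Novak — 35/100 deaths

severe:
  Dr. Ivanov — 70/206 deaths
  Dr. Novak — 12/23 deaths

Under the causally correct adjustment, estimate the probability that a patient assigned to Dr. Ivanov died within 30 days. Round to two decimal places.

0.22

Since case severity is a pre-existing factor (not a product of the surgeon) and it affects the outcome on its own, it is a confounder. The stratified rates, not the pooled rate, identify the causal effect.
Standardising Dr. Ivanov to the population case severity mix: 0.314·1/27 + 0.334·30/117 + 0.352·70/206 = 0.217.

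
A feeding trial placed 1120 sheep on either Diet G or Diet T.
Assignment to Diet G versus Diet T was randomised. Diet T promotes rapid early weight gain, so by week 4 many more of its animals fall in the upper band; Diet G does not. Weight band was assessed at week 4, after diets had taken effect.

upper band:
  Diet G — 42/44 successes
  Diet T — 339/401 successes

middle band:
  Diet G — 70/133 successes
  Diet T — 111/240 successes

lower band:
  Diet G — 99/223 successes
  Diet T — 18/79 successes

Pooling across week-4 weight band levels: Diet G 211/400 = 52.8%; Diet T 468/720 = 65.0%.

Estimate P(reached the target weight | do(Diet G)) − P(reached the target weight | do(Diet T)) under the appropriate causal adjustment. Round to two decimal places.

-0.12

The week-4 weight band-specific comparison favours Diet G throughout, but the pooled figures favour Diet T. The question is whether to condition on week-4 weight band.
Week-4 weight band lies on the pathway diet → week-4 weight band → outcome, so adjusting for it blocks the indirect effect. For the total causal effect of diet, use the unadjusted pooled rates.
The causal difference is the pooled difference: 0.527 − 0.650 = -0.122.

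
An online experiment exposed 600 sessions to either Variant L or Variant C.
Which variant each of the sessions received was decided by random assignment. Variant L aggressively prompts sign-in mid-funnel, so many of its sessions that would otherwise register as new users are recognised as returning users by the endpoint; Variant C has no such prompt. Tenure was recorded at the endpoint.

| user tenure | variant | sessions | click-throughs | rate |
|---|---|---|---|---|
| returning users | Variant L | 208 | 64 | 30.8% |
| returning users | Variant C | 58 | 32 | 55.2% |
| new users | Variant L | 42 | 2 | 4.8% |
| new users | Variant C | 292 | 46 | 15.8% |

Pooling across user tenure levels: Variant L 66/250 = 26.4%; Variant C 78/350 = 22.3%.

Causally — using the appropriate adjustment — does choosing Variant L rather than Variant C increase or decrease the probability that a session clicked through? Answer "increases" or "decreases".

User tenure here is a post-treatment variable shaped by the variant; conditioning on it would introduce bias rather than remove it. The overall comparison is the causal one.
Pooled: Variant L 26.4% vs Variant C 22.3%; Variant L is higher overall.

increases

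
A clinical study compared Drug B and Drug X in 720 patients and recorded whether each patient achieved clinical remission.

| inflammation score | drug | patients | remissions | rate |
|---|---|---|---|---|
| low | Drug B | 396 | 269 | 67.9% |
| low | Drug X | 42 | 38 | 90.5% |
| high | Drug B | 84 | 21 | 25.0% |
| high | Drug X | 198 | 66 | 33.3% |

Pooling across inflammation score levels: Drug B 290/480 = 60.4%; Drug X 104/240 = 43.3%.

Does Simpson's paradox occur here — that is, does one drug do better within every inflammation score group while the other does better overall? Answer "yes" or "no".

Within each inflammation score level (low 67.9% vs 90.5%; high 25.0% vs 33.3%), Drug X has the higher rate every time. Pooled: 60.4% vs 43.3% — Drug B has the higher rate overall. The two comparisons disagree.

yes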